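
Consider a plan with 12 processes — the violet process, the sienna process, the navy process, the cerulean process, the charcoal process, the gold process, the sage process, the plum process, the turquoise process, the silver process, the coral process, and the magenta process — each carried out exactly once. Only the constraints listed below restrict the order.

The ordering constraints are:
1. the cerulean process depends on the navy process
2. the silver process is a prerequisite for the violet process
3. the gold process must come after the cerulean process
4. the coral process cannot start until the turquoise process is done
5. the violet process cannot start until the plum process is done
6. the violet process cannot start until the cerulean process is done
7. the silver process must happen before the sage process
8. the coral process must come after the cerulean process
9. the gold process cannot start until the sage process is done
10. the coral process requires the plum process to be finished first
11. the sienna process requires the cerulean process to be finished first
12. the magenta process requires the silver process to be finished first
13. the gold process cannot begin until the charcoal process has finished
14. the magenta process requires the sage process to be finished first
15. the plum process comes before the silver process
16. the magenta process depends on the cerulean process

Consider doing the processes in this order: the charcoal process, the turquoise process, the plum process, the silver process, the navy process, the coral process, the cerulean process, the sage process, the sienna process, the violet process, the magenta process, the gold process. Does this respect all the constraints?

In the proposed order, the coral process appears before the cerulean process.
That contradicts the constraint that the cerulean process must precede the coral process.

No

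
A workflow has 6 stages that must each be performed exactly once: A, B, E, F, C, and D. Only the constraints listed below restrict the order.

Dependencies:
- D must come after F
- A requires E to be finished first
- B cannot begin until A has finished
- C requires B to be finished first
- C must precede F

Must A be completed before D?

Yes

Following the dependencies: A → B → C → F → D.
Hence A necessarily comes before D.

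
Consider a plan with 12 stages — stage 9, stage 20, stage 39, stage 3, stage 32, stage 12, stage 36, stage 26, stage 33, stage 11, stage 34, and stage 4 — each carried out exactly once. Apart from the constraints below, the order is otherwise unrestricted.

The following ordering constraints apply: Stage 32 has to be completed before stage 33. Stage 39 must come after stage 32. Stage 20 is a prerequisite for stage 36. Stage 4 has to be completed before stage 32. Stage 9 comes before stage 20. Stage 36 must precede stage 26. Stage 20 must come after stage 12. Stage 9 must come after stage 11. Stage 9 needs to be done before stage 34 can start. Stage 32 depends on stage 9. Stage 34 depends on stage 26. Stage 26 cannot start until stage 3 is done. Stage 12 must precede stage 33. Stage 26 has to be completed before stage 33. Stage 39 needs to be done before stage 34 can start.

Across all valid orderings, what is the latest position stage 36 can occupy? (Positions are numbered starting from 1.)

9

The stages that are forced after stage 36, directly or by a chain of constraints, are stage 26, stage 33, stage 34. That's 3 stages.
So at least 3 stages follow stage 36, putting stage 36 no later than position 9. That position is achievable by scheduling everything else first.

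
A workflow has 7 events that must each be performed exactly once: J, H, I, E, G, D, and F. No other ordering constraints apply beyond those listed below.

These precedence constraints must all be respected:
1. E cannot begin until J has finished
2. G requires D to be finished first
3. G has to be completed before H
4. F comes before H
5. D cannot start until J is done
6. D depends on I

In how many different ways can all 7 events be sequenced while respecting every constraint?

52

The events with no prerequisites are J, I, F; any of them can be placed first.
Counting all ways to extend the partial order to a total order gives 52.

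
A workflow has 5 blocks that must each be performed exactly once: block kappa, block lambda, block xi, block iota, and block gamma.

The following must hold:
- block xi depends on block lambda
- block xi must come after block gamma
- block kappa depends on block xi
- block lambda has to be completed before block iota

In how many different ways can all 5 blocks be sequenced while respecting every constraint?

7

The blocks with no prerequisites are block lambda, block gamma; any of them can be placed first.
Counting all ways to extend the partial order to a total order gives 7.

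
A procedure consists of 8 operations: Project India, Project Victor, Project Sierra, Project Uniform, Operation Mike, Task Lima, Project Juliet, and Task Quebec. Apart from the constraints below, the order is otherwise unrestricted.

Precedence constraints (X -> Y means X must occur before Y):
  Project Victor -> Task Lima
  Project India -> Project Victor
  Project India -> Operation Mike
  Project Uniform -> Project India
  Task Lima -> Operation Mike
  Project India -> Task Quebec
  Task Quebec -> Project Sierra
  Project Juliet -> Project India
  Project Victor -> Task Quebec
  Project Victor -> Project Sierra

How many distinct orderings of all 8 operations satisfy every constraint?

12

The operations with no prerequisites are Project Uniform, Project Juliet; any of them can be placed first.
Counting all ways to extend the partial order to a total order gives 12.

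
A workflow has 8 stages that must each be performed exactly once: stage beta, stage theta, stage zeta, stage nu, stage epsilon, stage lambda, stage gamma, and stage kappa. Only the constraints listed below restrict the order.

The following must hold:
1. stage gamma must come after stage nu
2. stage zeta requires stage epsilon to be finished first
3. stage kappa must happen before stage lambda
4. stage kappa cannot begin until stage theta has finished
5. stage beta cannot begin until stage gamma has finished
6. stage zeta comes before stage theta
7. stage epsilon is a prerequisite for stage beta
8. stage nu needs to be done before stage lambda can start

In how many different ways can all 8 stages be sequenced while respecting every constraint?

2 stages have no prerequisites (stage nu, stage epsilon), so any of them could come first.
Enumerating by repeatedly choosing an available stage (one whose prerequisites are all placed) gives 54 distinct complete orderings.

54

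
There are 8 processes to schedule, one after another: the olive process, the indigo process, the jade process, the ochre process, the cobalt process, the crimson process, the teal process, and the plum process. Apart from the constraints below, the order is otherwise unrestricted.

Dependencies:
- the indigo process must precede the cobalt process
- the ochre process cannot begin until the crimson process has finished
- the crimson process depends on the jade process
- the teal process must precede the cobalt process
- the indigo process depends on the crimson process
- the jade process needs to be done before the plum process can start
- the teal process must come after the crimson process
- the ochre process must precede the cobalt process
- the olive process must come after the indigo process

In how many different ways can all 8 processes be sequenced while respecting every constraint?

126

Only the jade process has no prerequisites, so it must go first.
Enumerating by repeatedly choosing an available process (one whose prerequisites are all placed) gives 126 distinct complete orderings.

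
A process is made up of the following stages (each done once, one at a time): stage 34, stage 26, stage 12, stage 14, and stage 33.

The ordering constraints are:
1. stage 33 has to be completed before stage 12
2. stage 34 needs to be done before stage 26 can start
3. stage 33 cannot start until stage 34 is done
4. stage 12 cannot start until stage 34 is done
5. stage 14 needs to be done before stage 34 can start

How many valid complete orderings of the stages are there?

Stage 14 is the only stage with nothing required before it, so every ordering starts there.
Counting all ways to extend the partial order to a total order gives 3.

3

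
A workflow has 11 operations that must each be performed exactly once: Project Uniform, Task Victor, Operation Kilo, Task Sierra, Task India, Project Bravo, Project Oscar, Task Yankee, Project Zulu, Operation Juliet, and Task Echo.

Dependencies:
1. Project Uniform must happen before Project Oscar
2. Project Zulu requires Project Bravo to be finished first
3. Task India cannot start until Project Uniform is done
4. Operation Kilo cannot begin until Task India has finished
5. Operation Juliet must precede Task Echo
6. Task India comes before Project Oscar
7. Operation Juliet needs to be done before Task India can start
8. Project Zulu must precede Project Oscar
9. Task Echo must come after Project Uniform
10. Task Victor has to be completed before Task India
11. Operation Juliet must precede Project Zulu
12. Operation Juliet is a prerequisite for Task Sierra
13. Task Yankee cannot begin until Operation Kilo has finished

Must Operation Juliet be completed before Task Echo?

Chaining the stated constraints: Operation Juliet → Task Echo.
That forces Operation Juliet before Task Echo in every valid schedule.

Yes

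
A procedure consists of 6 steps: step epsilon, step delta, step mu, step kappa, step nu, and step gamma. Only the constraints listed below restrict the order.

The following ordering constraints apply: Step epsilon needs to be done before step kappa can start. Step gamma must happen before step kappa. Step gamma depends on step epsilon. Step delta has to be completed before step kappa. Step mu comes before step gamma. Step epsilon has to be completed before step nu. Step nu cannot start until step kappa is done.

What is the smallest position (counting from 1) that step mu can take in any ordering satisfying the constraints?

Nothing is required before step mu; it can be the very first step.

1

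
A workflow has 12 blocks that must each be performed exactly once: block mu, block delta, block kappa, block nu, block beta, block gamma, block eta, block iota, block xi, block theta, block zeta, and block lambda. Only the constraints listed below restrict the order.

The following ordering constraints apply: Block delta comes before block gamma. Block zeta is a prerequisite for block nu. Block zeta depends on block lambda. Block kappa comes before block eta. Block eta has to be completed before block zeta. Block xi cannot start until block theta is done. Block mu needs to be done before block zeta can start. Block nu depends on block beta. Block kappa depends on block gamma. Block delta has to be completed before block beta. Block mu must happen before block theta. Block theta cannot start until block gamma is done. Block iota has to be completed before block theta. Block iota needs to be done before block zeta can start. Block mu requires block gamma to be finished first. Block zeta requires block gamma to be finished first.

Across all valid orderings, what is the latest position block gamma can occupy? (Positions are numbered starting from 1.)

5

Following every chain forward from block gamma, the blocks that must come later are block mu, block kappa, block nu, block eta, block xi, block theta, block zeta — 7 of them.
So at least 7 blocks follow block gamma, putting block gamma no later than position 5. That position is achievable by scheduling everything else first.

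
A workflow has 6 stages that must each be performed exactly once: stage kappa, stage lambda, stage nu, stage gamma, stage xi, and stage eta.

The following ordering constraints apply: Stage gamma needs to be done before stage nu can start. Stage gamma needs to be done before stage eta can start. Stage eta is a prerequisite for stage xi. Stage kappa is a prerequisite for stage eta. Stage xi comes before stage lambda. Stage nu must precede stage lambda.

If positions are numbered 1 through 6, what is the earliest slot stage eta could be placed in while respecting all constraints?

The stages that are forced before stage eta, directly or transitively, are stage kappa, stage gamma. That's 2 stages.
With 2 mandatory predecessors, the earliest stage eta can sit is position 2+1 = 3, and placing just those 2 first achieves it.

3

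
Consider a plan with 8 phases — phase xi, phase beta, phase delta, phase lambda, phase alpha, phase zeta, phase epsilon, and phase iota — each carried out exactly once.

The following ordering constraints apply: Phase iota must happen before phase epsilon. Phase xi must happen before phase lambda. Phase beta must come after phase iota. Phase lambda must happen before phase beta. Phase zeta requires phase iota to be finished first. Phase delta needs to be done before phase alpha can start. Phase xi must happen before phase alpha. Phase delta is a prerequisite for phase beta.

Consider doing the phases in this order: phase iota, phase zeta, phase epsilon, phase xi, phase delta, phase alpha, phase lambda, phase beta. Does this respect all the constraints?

Checking each listed constraint against this order: for instance, phase iota is in position 1 and phase beta in position 8, so that constraint holds — and the remaining constraints check out the same way.

Yes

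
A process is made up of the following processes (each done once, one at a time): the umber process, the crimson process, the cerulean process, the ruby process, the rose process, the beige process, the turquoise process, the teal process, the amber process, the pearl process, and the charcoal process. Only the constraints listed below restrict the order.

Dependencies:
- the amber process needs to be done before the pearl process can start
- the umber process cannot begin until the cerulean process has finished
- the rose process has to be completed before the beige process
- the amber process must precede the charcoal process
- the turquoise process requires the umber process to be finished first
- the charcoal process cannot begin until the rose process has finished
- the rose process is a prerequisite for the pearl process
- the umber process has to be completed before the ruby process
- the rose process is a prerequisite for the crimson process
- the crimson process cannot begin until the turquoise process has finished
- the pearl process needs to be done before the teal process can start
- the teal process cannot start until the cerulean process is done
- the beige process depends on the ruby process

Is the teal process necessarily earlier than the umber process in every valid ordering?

The teal process and the umber process are not related by any chain of constraints.
There exist valid orderings with the umber process before the teal process, so the teal process is not required to come first.

No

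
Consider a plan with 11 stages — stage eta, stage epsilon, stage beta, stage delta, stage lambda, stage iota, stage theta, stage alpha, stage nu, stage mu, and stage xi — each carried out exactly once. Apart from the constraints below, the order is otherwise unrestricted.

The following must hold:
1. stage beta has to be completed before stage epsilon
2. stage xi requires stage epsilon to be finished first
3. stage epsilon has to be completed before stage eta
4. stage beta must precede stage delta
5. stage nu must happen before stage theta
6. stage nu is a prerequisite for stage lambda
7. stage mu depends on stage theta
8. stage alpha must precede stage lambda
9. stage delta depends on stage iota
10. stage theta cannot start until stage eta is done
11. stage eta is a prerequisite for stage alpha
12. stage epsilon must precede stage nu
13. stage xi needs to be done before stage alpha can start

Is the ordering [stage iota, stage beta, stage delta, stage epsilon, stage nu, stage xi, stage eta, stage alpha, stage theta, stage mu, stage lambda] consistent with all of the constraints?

Yes

Checking each listed constraint against this order: for instance, stage nu is in position 5 and stage lambda in position 11, so that constraint holds — and the remaining constraints check out the same way.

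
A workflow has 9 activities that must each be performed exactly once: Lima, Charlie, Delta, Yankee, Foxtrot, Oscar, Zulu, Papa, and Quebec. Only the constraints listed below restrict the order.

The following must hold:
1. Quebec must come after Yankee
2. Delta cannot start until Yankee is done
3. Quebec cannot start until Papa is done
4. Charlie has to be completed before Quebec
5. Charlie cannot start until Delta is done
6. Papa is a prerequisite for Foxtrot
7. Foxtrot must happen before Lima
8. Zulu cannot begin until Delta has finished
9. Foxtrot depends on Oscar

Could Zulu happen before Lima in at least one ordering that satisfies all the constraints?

The constraints leave Zulu and Lima unordered relative to each other; nothing requires Lima earlier.
So a valid ordering placing Zulu earlier than Lima exists.

Yes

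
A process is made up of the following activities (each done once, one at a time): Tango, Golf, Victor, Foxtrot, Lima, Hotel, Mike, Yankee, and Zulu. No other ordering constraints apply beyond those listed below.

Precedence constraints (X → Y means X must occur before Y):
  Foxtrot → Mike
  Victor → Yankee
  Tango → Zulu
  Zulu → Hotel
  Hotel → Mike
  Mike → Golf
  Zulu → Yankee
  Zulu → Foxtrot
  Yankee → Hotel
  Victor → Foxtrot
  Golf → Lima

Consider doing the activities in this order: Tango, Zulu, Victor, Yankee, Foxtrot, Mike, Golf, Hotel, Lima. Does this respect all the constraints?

The sequence places Mike ahead of Hotel.
But one of the constraints requires Hotel before Mike, so this ordering violates it.

No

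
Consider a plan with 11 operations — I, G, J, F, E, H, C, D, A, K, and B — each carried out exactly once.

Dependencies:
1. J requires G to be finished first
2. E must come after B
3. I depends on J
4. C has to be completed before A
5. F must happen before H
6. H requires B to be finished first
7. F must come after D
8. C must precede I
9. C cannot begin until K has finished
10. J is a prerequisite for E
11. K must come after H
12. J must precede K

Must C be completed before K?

The constraints actually force K before C (via K → C), not the other way around.
So C does not have to come before K — it cannot.

No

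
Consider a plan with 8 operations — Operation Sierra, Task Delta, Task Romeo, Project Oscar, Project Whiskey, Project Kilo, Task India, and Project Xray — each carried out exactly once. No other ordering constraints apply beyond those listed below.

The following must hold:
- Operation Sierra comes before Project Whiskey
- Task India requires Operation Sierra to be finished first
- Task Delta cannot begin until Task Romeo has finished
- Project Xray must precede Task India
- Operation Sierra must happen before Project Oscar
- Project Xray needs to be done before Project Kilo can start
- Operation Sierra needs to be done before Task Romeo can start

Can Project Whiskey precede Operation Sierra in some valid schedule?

No

There is a dependency chain Operation Sierra → Project Whiskey, so Project Whiskey always comes after Operation Sierra.
So no valid ordering can have Project Whiskey before Operation Sierra.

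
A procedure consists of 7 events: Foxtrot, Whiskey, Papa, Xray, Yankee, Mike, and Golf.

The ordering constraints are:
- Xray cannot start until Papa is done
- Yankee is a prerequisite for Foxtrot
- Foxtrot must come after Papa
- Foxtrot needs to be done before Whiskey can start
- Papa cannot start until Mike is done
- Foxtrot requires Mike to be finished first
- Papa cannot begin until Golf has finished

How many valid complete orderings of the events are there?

26

The events with no prerequisites are Yankee, Mike, Golf; any of them can be placed first.
Enumerating by repeatedly choosing an available event (one whose prerequisites are all placed) gives 26 distinct complete orderings.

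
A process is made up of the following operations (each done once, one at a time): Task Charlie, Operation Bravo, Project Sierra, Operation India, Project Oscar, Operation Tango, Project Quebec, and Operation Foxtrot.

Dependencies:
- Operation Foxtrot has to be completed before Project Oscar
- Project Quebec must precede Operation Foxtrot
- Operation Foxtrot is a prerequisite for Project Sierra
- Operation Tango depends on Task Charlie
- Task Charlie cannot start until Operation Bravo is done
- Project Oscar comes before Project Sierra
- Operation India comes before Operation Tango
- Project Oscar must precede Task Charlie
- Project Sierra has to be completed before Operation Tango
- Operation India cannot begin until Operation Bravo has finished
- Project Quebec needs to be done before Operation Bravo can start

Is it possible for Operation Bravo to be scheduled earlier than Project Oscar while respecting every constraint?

Yes

No chain of constraints runs from Project Oscar to Operation Bravo, so Project Oscar is not required to come first.
So a valid ordering placing Operation Bravo earlier than Project Oscar exists.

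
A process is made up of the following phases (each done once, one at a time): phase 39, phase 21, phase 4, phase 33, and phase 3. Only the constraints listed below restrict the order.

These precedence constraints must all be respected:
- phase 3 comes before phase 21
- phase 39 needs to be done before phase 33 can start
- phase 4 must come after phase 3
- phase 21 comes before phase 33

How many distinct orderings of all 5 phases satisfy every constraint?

2 phases have no prerequisites (phase 39, phase 3), so any of them could come first.
Counting all ways to extend the partial order to a total order gives 11.

11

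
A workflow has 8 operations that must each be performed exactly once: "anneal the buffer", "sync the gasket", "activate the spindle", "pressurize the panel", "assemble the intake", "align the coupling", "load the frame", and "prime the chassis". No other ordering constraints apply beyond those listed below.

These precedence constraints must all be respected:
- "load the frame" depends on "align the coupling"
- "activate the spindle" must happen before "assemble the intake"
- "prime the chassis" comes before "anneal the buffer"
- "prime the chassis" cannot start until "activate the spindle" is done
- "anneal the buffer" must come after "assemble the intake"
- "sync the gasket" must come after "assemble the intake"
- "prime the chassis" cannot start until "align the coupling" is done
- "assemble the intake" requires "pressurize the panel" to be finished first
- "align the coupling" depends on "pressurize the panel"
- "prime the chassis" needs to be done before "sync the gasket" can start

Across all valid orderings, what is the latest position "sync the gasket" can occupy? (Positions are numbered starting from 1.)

No constraint forces any operation after "sync the gasket", so it can be placed last, in position 8.

8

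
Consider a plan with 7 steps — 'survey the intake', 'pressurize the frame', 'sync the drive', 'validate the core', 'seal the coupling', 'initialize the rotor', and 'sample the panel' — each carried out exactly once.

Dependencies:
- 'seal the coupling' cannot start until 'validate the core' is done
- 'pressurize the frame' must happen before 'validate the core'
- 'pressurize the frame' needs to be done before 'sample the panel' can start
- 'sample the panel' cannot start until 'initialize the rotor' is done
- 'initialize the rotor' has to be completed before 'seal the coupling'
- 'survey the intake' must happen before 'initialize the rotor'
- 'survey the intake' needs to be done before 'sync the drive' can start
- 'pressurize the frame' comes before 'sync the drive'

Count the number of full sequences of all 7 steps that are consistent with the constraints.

The steps with no prerequisites are 'survey the intake', 'pressurize the frame'; any of them can be placed first.
Enumerating by repeatedly choosing an available step (one whose prerequisites are all placed) gives 70 distinct complete orderings.

70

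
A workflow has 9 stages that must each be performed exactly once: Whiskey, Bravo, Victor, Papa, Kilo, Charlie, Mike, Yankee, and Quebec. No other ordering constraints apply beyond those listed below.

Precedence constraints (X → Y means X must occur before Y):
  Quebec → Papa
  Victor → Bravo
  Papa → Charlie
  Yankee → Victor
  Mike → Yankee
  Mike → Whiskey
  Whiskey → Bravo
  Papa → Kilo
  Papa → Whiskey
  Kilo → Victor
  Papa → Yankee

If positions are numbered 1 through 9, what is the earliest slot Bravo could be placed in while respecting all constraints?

8

Working backwards through the constraints from Bravo, its full set of required predecessors is Whiskey, Victor, Papa, Kilo, Mike, Yankee, Quebec — 7 of them.
So at minimum 7 stages come before Bravo, putting Bravo no earlier than position 8. That position is achievable by scheduling exactly those predecessors first.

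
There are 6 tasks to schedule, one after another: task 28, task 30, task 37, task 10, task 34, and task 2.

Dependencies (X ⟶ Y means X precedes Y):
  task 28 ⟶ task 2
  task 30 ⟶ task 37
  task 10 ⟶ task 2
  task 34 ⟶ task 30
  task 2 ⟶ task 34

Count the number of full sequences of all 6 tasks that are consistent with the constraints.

The tasks with no prerequisites are task 28, task 10; any of them can be placed first.
Counting all ways to extend the partial order to a total order gives 2.

2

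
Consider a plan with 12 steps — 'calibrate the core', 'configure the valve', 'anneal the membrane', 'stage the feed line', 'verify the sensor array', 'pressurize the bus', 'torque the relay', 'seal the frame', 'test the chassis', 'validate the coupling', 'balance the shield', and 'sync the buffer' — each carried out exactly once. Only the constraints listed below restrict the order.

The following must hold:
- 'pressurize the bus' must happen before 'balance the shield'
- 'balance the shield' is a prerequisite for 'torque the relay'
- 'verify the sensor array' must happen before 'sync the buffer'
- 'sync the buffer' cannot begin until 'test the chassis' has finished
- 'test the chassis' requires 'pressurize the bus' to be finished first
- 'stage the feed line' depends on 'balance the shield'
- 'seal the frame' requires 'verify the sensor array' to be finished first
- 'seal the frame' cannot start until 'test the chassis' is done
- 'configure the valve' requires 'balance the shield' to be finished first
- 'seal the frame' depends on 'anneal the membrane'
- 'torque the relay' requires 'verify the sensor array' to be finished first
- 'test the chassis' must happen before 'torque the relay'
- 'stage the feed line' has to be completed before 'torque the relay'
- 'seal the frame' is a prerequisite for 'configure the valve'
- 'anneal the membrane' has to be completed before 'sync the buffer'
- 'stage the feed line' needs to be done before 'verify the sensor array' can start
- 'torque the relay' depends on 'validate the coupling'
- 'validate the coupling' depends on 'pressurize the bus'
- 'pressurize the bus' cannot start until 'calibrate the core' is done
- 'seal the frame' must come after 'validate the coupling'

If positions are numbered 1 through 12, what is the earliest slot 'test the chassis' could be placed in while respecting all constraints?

3

Every step that must precede 'test the chassis' has to come before it. Tracing all chains that end at 'test the chassis', those steps are: 'calibrate the core', 'pressurize the bus' — 2 in total.
So at minimum 2 steps come before 'test the chassis', putting 'test the chassis' no earlier than position 3. That position is achievable by scheduling exactly those predecessors first.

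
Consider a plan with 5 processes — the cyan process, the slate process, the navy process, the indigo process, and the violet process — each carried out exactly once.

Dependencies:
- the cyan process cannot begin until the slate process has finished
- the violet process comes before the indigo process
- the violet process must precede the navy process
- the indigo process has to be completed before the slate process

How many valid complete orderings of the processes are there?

4

Only the violet process has no prerequisites, so it must go first.
Systematically extending each partial ordering one process at a time and counting, there are 4 complete orderings.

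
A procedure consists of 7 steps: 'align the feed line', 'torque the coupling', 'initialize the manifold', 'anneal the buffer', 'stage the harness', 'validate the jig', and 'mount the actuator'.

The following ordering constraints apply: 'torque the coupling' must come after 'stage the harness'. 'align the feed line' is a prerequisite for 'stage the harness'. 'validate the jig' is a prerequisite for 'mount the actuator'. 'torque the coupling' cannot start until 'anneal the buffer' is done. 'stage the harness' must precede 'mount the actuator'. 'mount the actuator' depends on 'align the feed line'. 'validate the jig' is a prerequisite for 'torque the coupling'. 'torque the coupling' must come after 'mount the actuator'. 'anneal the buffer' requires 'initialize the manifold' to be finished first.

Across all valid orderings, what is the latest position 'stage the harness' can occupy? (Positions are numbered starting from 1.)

5

Every step that must follow 'stage the harness' has to come after it. Tracing all chains starting from 'stage the harness', those steps are: 'torque the coupling', 'mount the actuator' — 2 in total.
With 2 mandatory successors out of 7 steps total, the latest slot for 'stage the harness' is 7−2 = 5, and it's reachable by doing all non-successors before 'stage the harness'.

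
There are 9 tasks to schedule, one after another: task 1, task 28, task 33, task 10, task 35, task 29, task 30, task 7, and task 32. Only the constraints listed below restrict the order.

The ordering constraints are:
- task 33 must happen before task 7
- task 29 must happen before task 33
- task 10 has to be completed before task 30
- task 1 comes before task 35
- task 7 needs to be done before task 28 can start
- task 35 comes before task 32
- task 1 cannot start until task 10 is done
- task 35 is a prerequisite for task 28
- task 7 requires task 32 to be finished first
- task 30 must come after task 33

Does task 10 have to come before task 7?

There is a constraint chain task 10 → task 1 → task 35 → task 32 → task 7.
So task 10 must precede task 7 in any valid ordering.

Yes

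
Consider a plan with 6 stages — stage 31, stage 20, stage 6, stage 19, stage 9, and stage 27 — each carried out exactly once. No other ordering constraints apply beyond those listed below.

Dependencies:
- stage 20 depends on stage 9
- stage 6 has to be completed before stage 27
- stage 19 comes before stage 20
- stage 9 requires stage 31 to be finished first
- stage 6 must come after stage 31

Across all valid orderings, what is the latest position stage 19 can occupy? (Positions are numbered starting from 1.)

Following the constraints forward from stage 19, its only required successor is stage 20.
With 1 mandatory successor out of 6 stages total, the latest slot for stage 19 is 6−1 = 5, and it's reachable by doing all non-successors before stage 19.

5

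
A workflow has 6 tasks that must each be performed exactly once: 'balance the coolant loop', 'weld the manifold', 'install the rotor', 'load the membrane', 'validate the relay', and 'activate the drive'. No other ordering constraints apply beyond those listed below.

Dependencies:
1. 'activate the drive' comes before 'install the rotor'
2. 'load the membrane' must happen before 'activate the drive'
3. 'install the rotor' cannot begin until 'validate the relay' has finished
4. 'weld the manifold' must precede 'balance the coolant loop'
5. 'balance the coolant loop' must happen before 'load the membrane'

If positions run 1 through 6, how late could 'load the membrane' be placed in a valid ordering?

4

The tasks that are forced after 'load the membrane', directly or by a chain of constraints, are 'install the rotor', 'activate the drive'. That's 2 tasks.
With 2 mandatory successors out of 6 tasks total, the latest slot for 'load the membrane' is 6−2 = 4, and it's reachable by doing all non-successors before 'load the membrane'.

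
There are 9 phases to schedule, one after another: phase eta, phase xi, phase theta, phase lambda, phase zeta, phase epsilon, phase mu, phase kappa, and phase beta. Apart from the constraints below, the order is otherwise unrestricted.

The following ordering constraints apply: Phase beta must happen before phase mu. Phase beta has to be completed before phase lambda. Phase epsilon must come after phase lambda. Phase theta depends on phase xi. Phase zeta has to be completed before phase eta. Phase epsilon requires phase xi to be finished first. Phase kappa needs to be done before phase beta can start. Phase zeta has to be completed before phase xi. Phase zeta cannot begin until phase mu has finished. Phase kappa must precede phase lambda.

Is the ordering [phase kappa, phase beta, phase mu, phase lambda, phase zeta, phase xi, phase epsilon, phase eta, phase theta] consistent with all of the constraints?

Yes

Checking each listed constraint against this order: for instance, phase zeta is in position 5 and phase eta in position 8, so that constraint holds — and the remaining constraints check out the same way.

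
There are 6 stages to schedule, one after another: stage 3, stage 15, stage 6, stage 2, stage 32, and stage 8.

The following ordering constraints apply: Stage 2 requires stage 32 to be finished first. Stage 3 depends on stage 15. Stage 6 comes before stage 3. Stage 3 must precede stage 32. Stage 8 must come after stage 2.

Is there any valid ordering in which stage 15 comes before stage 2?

Every valid ordering already has stage 15 before stage 2 (the constraints require it), so in particular at least one does.

Yes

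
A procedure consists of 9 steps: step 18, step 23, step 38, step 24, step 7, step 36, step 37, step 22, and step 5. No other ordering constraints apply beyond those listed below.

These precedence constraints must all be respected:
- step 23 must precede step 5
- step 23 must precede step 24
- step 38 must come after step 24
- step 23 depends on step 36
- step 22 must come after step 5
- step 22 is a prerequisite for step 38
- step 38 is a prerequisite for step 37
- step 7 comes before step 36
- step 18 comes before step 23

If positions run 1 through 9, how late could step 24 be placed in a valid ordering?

7

The steps that are forced after step 24, directly or by a chain of constraints, are step 38, step 37. That's 2 steps.
So at least 2 steps follow step 24, putting step 24 no later than position 7. That position is achievable by scheduling everything else first.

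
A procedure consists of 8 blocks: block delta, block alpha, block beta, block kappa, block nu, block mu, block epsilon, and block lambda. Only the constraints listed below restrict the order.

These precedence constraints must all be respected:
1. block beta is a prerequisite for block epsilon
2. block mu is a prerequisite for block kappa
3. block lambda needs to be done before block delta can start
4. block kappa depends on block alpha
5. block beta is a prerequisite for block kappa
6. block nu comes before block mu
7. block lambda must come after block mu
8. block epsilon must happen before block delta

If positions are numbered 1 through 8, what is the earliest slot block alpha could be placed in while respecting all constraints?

1

Nothing is required before block alpha; it can be the very first block.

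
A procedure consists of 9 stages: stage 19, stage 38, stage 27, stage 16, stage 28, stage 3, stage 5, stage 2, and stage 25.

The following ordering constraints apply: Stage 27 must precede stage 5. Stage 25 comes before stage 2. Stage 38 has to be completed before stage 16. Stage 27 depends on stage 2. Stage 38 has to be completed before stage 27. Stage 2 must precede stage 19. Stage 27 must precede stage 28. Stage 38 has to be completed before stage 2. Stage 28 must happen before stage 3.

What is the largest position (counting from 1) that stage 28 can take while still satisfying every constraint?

8

Following the constraints forward from stage 28, its only required successor is stage 3.
So at least 1 stage follows stage 28, putting stage 28 no later than position 8. That position is achievable by scheduling everything else first.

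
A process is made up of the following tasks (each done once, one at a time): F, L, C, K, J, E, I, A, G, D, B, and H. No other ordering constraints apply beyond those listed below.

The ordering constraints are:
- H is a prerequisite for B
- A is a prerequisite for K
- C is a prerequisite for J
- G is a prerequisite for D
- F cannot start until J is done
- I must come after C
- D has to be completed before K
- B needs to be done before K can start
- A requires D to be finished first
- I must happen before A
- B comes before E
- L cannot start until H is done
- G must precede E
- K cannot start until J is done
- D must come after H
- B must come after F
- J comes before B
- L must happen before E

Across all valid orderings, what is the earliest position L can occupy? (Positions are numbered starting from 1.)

The only task forced before L (directly or transitively) is H.
So at minimum 1 task comes before L, putting L no earlier than position 2. That position is achievable by scheduling exactly that predecessor first.

2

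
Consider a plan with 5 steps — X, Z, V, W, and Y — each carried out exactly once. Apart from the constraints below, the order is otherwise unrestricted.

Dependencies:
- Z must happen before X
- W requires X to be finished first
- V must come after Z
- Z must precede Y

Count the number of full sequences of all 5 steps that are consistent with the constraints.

Only Z has no prerequisites, so it must go first.
Enumerating by repeatedly choosing an available step (one whose prerequisites are all placed) gives 12 distinct complete orderings.

12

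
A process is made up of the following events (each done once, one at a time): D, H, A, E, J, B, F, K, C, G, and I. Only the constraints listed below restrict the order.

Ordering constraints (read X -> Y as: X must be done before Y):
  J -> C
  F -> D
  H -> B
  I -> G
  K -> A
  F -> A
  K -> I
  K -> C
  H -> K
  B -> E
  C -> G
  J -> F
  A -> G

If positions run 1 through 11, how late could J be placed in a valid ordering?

6

Every event that must follow J has to come after it. Tracing all chains starting from J, those events are: D, A, F, C, G — 5 in total.
With 5 mandatory successors out of 11 events total, the latest slot for J is 11−5 = 6, and it's reachable by doing all non-successors before J.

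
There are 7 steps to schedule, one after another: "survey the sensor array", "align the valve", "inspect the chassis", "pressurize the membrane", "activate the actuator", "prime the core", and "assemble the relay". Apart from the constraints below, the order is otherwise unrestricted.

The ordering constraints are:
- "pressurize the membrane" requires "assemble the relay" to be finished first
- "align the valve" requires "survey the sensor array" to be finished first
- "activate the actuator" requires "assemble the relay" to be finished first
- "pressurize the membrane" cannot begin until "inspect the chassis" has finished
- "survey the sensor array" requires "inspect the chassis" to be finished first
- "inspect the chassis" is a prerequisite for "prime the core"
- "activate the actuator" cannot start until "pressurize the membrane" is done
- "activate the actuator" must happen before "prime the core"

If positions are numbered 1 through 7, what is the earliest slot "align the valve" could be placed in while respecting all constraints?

Every step that must precede "align the valve" has to come before it. Tracing all chains that end at "align the valve", those steps are: "survey the sensor array", "inspect the chassis" — 2 in total.
With 2 mandatory predecessors, the earliest "align the valve" can sit is position 2+1 = 3, and placing just those 2 first achieves it.

3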